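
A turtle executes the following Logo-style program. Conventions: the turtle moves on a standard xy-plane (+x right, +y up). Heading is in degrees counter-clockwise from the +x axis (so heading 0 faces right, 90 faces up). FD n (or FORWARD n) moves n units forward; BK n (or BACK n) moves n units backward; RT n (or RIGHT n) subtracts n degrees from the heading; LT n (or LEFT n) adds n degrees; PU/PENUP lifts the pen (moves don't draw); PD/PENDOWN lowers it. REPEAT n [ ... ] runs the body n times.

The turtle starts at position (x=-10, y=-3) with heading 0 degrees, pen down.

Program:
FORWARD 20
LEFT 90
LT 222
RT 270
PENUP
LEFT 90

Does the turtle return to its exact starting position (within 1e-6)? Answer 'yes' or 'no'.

Executing turtle program step by step:
Start: pos=(-10,-3), heading=0, pen down
FD 20: (-10,-3) -> (10,-3) [heading=0, draw]
LT 90: heading 0 -> 90
LT 222: heading 90 -> 312
RT 270: heading 312 -> 42
PU: pen up
LT 90: heading 42 -> 132
Final: pos=(10,-3), heading=132, 1 segment(s) drawn

Start position: (-10, -3)
Final position: (10, -3)
Distance = 20; >= 1e-6 -> NOT closed

Answer: no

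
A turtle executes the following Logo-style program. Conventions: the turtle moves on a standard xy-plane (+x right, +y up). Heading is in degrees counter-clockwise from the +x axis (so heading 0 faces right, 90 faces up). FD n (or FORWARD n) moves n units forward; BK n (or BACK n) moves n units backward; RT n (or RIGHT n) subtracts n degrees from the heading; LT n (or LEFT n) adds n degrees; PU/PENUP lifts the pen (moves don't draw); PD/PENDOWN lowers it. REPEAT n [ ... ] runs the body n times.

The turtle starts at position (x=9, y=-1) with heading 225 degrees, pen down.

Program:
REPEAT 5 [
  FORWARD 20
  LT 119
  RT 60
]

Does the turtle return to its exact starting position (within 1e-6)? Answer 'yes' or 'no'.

Answer: no

Derivation:
Executing turtle program step by step:
Start: pos=(9,-1), heading=225, pen down
REPEAT 5 [
  -- iteration 1/5 --
  FD 20: (9,-1) -> (-5.142,-15.142) [heading=225, draw]
  LT 119: heading 225 -> 344
  RT 60: heading 344 -> 284
  -- iteration 2/5 --
  FD 20: (-5.142,-15.142) -> (-0.304,-34.548) [heading=284, draw]
  LT 119: heading 284 -> 43
  RT 60: heading 43 -> 343
  -- iteration 3/5 --
  FD 20: (-0.304,-34.548) -> (18.822,-40.395) [heading=343, draw]
  LT 119: heading 343 -> 102
  RT 60: heading 102 -> 42
  -- iteration 4/5 --
  FD 20: (18.822,-40.395) -> (33.685,-27.013) [heading=42, draw]
  LT 119: heading 42 -> 161
  RT 60: heading 161 -> 101
  -- iteration 5/5 --
  FD 20: (33.685,-27.013) -> (29.869,-7.38) [heading=101, draw]
  LT 119: heading 101 -> 220
  RT 60: heading 220 -> 160
]
Final: pos=(29.869,-7.38), heading=160, 5 segment(s) drawn

Start position: (9, -1)
Final position: (29.869, -7.38)
Distance = 21.823; >= 1e-6 -> NOT closed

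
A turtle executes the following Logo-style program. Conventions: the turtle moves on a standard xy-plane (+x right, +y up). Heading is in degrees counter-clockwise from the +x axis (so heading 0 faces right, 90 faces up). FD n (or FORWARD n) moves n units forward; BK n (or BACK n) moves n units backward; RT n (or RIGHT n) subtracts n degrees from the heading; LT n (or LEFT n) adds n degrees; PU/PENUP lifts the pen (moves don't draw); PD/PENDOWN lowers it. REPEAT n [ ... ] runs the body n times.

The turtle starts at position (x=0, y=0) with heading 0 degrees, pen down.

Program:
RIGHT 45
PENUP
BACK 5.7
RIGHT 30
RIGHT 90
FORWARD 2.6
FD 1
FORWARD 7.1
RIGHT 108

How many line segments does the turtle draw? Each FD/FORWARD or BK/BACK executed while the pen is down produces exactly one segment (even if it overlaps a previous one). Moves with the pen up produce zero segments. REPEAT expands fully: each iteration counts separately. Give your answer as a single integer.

Executing turtle program step by step:
Start: pos=(0,0), heading=0, pen down
RT 45: heading 0 -> 315
PU: pen up
BK 5.7: (0,0) -> (-4.031,4.031) [heading=315, move]
RT 30: heading 315 -> 285
RT 90: heading 285 -> 195
FD 2.6: (-4.031,4.031) -> (-6.542,3.358) [heading=195, move]
FD 1: (-6.542,3.358) -> (-7.508,3.099) [heading=195, move]
FD 7.1: (-7.508,3.099) -> (-14.366,1.261) [heading=195, move]
RT 108: heading 195 -> 87
Final: pos=(-14.366,1.261), heading=87, 0 segment(s) drawn
Segments drawn: 0

Answer: 0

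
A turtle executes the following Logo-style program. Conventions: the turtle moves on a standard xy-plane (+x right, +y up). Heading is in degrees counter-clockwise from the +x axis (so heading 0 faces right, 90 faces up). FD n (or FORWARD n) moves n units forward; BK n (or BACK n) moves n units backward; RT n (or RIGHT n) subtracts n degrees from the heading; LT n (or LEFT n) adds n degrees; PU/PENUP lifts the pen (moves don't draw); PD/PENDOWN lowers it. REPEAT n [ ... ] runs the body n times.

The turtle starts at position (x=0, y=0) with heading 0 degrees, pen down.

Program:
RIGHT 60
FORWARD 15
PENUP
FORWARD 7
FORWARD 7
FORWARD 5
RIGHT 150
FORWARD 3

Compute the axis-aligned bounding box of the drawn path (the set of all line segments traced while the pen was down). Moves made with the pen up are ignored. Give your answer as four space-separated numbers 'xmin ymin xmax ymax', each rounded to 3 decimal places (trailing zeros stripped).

Executing turtle program step by step:
Start: pos=(0,0), heading=0, pen down
RT 60: heading 0 -> 300
FD 15: (0,0) -> (7.5,-12.99) [heading=300, draw]
PU: pen up
FD 7: (7.5,-12.99) -> (11,-19.053) [heading=300, move]
FD 7: (11,-19.053) -> (14.5,-25.115) [heading=300, move]
FD 5: (14.5,-25.115) -> (17,-29.445) [heading=300, move]
RT 150: heading 300 -> 150
FD 3: (17,-29.445) -> (14.402,-27.945) [heading=150, move]
Final: pos=(14.402,-27.945), heading=150, 1 segment(s) drawn

Segment endpoints: x in {0, 7.5}, y in {-12.99, 0}
xmin=0, ymin=-12.99, xmax=7.5, ymax=0

Answer: 0 -12.99 7.5 0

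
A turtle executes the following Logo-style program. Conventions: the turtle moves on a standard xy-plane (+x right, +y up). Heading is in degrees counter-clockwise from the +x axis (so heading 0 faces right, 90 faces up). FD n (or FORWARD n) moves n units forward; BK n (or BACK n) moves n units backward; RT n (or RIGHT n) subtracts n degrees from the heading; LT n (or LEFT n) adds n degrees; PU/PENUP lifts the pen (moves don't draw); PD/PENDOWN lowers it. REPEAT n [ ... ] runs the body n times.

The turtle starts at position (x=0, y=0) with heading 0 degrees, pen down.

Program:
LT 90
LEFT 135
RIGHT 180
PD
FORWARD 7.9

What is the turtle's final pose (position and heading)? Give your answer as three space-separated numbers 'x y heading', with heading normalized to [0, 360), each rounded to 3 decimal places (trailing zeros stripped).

Executing turtle program step by step:
Start: pos=(0,0), heading=0, pen down
LT 90: heading 0 -> 90
LT 135: heading 90 -> 225
RT 180: heading 225 -> 45
PD: pen down
FD 7.9: (0,0) -> (5.586,5.586) [heading=45, draw]
Final: pos=(5.586,5.586), heading=45, 1 segment(s) drawn

Answer: 5.586 5.586 45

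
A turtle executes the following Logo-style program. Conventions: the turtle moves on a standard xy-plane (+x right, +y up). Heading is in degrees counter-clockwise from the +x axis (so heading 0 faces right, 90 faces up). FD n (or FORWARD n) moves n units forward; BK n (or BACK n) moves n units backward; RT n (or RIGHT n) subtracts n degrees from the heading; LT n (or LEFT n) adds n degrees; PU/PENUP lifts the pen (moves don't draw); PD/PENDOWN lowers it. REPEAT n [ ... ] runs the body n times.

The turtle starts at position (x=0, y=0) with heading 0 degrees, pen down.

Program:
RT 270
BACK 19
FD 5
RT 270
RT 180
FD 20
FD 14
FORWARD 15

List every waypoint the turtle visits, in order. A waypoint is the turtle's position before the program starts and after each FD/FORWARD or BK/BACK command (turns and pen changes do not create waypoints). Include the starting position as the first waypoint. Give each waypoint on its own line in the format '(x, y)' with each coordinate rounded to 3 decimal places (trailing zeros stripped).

Executing turtle program step by step:
Start: pos=(0,0), heading=0, pen down
RT 270: heading 0 -> 90
BK 19: (0,0) -> (0,-19) [heading=90, draw]
FD 5: (0,-19) -> (0,-14) [heading=90, draw]
RT 270: heading 90 -> 180
RT 180: heading 180 -> 0
FD 20: (0,-14) -> (20,-14) [heading=0, draw]
FD 14: (20,-14) -> (34,-14) [heading=0, draw]
FD 15: (34,-14) -> (49,-14) [heading=0, draw]
Final: pos=(49,-14), heading=0, 5 segment(s) drawn
Waypoints (6 total):
(0, 0)
(0, -19)
(0, -14)
(20, -14)
(34, -14)
(49, -14)

Answer: (0, 0)
(0, -19)
(0, -14)
(20, -14)
(34, -14)
(49, -14)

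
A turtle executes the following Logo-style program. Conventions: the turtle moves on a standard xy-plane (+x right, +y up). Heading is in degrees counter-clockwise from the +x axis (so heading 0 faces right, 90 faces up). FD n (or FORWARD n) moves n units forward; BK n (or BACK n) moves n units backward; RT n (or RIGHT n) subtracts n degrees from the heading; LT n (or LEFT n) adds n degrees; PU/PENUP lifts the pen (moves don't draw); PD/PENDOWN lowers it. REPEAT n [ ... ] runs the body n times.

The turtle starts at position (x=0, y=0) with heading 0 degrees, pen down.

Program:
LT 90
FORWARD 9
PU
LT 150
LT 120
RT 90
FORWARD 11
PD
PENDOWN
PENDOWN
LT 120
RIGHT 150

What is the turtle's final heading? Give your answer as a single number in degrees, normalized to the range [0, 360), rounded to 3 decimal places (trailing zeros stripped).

Executing turtle program step by step:
Start: pos=(0,0), heading=0, pen down
LT 90: heading 0 -> 90
FD 9: (0,0) -> (0,9) [heading=90, draw]
PU: pen up
LT 150: heading 90 -> 240
LT 120: heading 240 -> 0
RT 90: heading 0 -> 270
FD 11: (0,9) -> (0,-2) [heading=270, move]
PD: pen down
PD: pen down
PD: pen down
LT 120: heading 270 -> 30
RT 150: heading 30 -> 240
Final: pos=(0,-2), heading=240, 1 segment(s) drawn

Answer: 240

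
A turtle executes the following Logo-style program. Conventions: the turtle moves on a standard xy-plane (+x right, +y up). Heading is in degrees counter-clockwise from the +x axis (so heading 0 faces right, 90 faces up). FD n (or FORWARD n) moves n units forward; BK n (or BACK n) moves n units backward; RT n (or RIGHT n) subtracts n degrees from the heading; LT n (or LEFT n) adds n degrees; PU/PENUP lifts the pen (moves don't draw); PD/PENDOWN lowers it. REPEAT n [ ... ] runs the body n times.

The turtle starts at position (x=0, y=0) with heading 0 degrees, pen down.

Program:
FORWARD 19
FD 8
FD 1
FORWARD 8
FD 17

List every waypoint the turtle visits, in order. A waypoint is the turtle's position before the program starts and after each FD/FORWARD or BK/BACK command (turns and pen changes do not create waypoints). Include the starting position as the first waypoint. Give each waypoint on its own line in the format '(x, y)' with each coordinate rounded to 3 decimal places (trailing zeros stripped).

Answer: (0, 0)
(19, 0)
(27, 0)
(28, 0)
(36, 0)
(53, 0)

Derivation:
Executing turtle program step by step:
Start: pos=(0,0), heading=0, pen down
FD 19: (0,0) -> (19,0) [heading=0, draw]
FD 8: (19,0) -> (27,0) [heading=0, draw]
FD 1: (27,0) -> (28,0) [heading=0, draw]
FD 8: (28,0) -> (36,0) [heading=0, draw]
FD 17: (36,0) -> (53,0) [heading=0, draw]
Final: pos=(53,0), heading=0, 5 segment(s) drawn
Waypoints (6 total):
(0, 0)
(19, 0)
(27, 0)
(28, 0)
(36, 0)
(53, 0)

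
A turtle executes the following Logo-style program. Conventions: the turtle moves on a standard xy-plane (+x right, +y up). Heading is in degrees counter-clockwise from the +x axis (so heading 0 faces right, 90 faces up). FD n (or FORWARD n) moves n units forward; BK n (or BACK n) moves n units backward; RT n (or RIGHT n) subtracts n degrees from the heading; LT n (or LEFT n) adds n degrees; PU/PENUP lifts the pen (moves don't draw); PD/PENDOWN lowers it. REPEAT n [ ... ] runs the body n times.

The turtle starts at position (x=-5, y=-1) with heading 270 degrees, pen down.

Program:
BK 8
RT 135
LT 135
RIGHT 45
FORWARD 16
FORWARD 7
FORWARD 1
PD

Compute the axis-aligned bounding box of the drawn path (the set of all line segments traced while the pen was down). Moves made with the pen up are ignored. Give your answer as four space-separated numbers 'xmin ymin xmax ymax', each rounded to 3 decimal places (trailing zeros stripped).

Executing turtle program step by step:
Start: pos=(-5,-1), heading=270, pen down
BK 8: (-5,-1) -> (-5,7) [heading=270, draw]
RT 135: heading 270 -> 135
LT 135: heading 135 -> 270
RT 45: heading 270 -> 225
FD 16: (-5,7) -> (-16.314,-4.314) [heading=225, draw]
FD 7: (-16.314,-4.314) -> (-21.263,-9.263) [heading=225, draw]
FD 1: (-21.263,-9.263) -> (-21.971,-9.971) [heading=225, draw]
PD: pen down
Final: pos=(-21.971,-9.971), heading=225, 4 segment(s) drawn

Segment endpoints: x in {-21.971, -21.263, -16.314, -5, -5}, y in {-9.971, -9.263, -4.314, -1, 7}
xmin=-21.971, ymin=-9.971, xmax=-5, ymax=7

Answer: -21.971 -9.971 -5 7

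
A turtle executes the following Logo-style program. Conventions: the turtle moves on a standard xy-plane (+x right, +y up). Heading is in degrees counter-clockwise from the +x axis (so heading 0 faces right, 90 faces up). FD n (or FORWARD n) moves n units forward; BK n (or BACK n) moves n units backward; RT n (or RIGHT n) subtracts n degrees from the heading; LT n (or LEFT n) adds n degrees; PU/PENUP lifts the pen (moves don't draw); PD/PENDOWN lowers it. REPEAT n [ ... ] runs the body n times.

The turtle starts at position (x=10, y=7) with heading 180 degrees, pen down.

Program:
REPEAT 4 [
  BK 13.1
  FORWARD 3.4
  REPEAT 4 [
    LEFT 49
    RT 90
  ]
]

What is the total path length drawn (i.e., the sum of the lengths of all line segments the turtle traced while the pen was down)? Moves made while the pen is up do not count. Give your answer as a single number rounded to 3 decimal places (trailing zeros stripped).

Answer: 66

Derivation:
Executing turtle program step by step:
Start: pos=(10,7), heading=180, pen down
REPEAT 4 [
  -- iteration 1/4 --
  BK 13.1: (10,7) -> (23.1,7) [heading=180, draw]
  FD 3.4: (23.1,7) -> (19.7,7) [heading=180, draw]
  REPEAT 4 [
    -- iteration 1/4 --
    LT 49: heading 180 -> 229
    RT 90: heading 229 -> 139
    -- iteration 2/4 --
    LT 49: heading 139 -> 188
    RT 90: heading 188 -> 98
    -- iteration 3/4 --
    LT 49: heading 98 -> 147
    RT 90: heading 147 -> 57
    -- iteration 4/4 --
    LT 49: heading 57 -> 106
    RT 90: heading 106 -> 16
  ]
  -- iteration 2/4 --
  BK 13.1: (19.7,7) -> (7.107,3.389) [heading=16, draw]
  FD 3.4: (7.107,3.389) -> (10.376,4.326) [heading=16, draw]
  REPEAT 4 [
    -- iteration 1/4 --
    LT 49: heading 16 -> 65
    RT 90: heading 65 -> 335
    -- iteration 2/4 --
    LT 49: heading 335 -> 24
    RT 90: heading 24 -> 294
    -- iteration 3/4 --
    LT 49: heading 294 -> 343
    RT 90: heading 343 -> 253
    -- iteration 4/4 --
    LT 49: heading 253 -> 302
    RT 90: heading 302 -> 212
  ]
  -- iteration 3/4 --
  BK 13.1: (10.376,4.326) -> (21.485,11.268) [heading=212, draw]
  FD 3.4: (21.485,11.268) -> (18.602,9.467) [heading=212, draw]
  REPEAT 4 [
    -- iteration 1/4 --
    LT 49: heading 212 -> 261
    RT 90: heading 261 -> 171
    -- iteration 2/4 --
    LT 49: heading 171 -> 220
    RT 90: heading 220 -> 130
    -- iteration 3/4 --
    LT 49: heading 130 -> 179
    RT 90: heading 179 -> 89
    -- iteration 4/4 --
    LT 49: heading 89 -> 138
    RT 90: heading 138 -> 48
  ]
  -- iteration 4/4 --
  BK 13.1: (18.602,9.467) -> (9.836,-0.269) [heading=48, draw]
  FD 3.4: (9.836,-0.269) -> (12.111,2.258) [heading=48, draw]
  REPEAT 4 [
    -- iteration 1/4 --
    LT 49: heading 48 -> 97
    RT 90: heading 97 -> 7
    -- iteration 2/4 --
    LT 49: heading 7 -> 56
    RT 90: heading 56 -> 326
    -- iteration 3/4 --
    LT 49: heading 326 -> 15
    RT 90: heading 15 -> 285
    -- iteration 4/4 --
    LT 49: heading 285 -> 334
    RT 90: heading 334 -> 244
  ]
]
Final: pos=(12.111,2.258), heading=244, 8 segment(s) drawn

Segment lengths:
  seg 1: (10,7) -> (23.1,7), length = 13.1
  seg 2: (23.1,7) -> (19.7,7), length = 3.4
  seg 3: (19.7,7) -> (7.107,3.389), length = 13.1
  seg 4: (7.107,3.389) -> (10.376,4.326), length = 3.4
  seg 5: (10.376,4.326) -> (21.485,11.268), length = 13.1
  seg 6: (21.485,11.268) -> (18.602,9.467), length = 3.4
  seg 7: (18.602,9.467) -> (9.836,-0.269), length = 13.1
  seg 8: (9.836,-0.269) -> (12.111,2.258), length = 3.4
Total = 66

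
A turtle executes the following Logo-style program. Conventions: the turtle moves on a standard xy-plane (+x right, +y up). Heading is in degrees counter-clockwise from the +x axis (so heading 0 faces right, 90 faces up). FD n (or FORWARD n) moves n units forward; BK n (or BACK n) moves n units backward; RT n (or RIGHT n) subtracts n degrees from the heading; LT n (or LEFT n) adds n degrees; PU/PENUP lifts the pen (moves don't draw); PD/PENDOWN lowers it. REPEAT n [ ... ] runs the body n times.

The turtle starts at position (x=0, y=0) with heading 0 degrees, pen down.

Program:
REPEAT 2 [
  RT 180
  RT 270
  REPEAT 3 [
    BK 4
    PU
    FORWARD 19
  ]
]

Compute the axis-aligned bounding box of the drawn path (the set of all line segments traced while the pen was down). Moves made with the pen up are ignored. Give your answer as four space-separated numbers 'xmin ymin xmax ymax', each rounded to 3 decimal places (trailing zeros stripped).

Answer: 0 0 0 4

Derivation:
Executing turtle program step by step:
Start: pos=(0,0), heading=0, pen down
REPEAT 2 [
  -- iteration 1/2 --
  RT 180: heading 0 -> 180
  RT 270: heading 180 -> 270
  REPEAT 3 [
    -- iteration 1/3 --
    BK 4: (0,0) -> (0,4) [heading=270, draw]
    PU: pen up
    FD 19: (0,4) -> (0,-15) [heading=270, move]
    -- iteration 2/3 --
    BK 4: (0,-15) -> (0,-11) [heading=270, move]
    PU: pen up
    FD 19: (0,-11) -> (0,-30) [heading=270, move]
    -- iteration 3/3 --
    BK 4: (0,-30) -> (0,-26) [heading=270, move]
    PU: pen up
    FD 19: (0,-26) -> (0,-45) [heading=270, move]
  ]
  -- iteration 2/2 --
  RT 180: heading 270 -> 90
  RT 270: heading 90 -> 180
  REPEAT 3 [
    -- iteration 1/3 --
    BK 4: (0,-45) -> (4,-45) [heading=180, move]
    PU: pen up
    FD 19: (4,-45) -> (-15,-45) [heading=180, move]
    -- iteration 2/3 --
    BK 4: (-15,-45) -> (-11,-45) [heading=180, move]
    PU: pen up
    FD 19: (-11,-45) -> (-30,-45) [heading=180, move]
    -- iteration 3/3 --
    BK 4: (-30,-45) -> (-26,-45) [heading=180, move]
    PU: pen up
    FD 19: (-26,-45) -> (-45,-45) [heading=180, move]
  ]
]
Final: pos=(-45,-45), heading=180, 1 segment(s) drawn

Segment endpoints: x in {0, 0}, y in {0, 4}
xmin=0, ymin=0, xmax=0, ymax=4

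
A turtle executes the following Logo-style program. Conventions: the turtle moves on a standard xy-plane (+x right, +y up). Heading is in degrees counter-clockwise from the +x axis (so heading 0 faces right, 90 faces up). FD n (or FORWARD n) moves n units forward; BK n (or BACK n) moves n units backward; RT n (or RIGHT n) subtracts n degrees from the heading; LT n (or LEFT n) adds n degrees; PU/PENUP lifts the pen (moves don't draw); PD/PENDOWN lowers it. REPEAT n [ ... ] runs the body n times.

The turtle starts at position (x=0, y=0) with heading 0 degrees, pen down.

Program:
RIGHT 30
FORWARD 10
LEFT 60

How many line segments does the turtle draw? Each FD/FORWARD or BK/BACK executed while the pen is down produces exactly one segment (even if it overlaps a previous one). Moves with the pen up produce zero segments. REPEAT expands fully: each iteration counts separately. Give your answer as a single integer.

Answer: 1

Derivation:
Executing turtle program step by step:
Start: pos=(0,0), heading=0, pen down
RT 30: heading 0 -> 330
FD 10: (0,0) -> (8.66,-5) [heading=330, draw]
LT 60: heading 330 -> 30
Final: pos=(8.66,-5), heading=30, 1 segment(s) drawn
Segments drawn: 1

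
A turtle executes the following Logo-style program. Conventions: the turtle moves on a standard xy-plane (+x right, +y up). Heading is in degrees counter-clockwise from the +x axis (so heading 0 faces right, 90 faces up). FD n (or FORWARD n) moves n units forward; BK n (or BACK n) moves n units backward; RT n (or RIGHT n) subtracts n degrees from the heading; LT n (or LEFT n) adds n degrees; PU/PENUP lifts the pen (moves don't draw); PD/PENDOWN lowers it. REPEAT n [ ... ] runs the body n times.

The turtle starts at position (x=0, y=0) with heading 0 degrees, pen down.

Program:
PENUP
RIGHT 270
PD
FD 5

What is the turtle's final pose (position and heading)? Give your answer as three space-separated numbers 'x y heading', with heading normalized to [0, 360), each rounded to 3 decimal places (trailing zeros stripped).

Answer: 0 5 90

Derivation:
Executing turtle program step by step:
Start: pos=(0,0), heading=0, pen down
PU: pen up
RT 270: heading 0 -> 90
PD: pen down
FD 5: (0,0) -> (0,5) [heading=90, draw]
Final: pos=(0,5), heading=90, 1 segment(s) drawn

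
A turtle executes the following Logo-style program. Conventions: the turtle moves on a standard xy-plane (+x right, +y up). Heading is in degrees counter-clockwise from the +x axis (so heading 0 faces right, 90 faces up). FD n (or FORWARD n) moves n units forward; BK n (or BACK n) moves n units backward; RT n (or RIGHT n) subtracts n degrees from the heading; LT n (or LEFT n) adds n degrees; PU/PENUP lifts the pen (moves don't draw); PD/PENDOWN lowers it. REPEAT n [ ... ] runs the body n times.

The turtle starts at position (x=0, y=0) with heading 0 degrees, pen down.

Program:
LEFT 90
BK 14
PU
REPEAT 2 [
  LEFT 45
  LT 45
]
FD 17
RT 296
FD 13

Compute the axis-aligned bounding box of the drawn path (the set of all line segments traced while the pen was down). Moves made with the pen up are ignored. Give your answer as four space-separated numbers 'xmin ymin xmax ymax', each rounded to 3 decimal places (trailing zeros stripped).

Answer: 0 -14 0 0

Derivation:
Executing turtle program step by step:
Start: pos=(0,0), heading=0, pen down
LT 90: heading 0 -> 90
BK 14: (0,0) -> (0,-14) [heading=90, draw]
PU: pen up
REPEAT 2 [
  -- iteration 1/2 --
  LT 45: heading 90 -> 135
  LT 45: heading 135 -> 180
  -- iteration 2/2 --
  LT 45: heading 180 -> 225
  LT 45: heading 225 -> 270
]
FD 17: (0,-14) -> (0,-31) [heading=270, move]
RT 296: heading 270 -> 334
FD 13: (0,-31) -> (11.684,-36.699) [heading=334, move]
Final: pos=(11.684,-36.699), heading=334, 1 segment(s) drawn

Segment endpoints: x in {0, 0}, y in {-14, 0}
xmin=0, ymin=-14, xmax=0, ymax=0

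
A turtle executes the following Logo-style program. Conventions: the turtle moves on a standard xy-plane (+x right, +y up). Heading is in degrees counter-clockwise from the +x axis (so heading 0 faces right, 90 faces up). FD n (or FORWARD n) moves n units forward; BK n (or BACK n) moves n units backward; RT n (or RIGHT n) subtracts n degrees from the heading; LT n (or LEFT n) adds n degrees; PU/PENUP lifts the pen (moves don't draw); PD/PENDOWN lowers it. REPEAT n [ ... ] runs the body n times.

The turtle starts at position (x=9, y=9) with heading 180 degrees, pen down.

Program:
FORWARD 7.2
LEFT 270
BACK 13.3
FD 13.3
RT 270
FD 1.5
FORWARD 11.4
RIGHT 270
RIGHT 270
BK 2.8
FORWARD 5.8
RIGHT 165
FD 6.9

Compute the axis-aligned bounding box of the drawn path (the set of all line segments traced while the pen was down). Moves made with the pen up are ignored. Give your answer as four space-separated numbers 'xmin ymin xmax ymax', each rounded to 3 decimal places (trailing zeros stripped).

Answer: -14.765 -4.3 9 9

Derivation:
Executing turtle program step by step:
Start: pos=(9,9), heading=180, pen down
FD 7.2: (9,9) -> (1.8,9) [heading=180, draw]
LT 270: heading 180 -> 90
BK 13.3: (1.8,9) -> (1.8,-4.3) [heading=90, draw]
FD 13.3: (1.8,-4.3) -> (1.8,9) [heading=90, draw]
RT 270: heading 90 -> 180
FD 1.5: (1.8,9) -> (0.3,9) [heading=180, draw]
FD 11.4: (0.3,9) -> (-11.1,9) [heading=180, draw]
RT 270: heading 180 -> 270
RT 270: heading 270 -> 0
BK 2.8: (-11.1,9) -> (-13.9,9) [heading=0, draw]
FD 5.8: (-13.9,9) -> (-8.1,9) [heading=0, draw]
RT 165: heading 0 -> 195
FD 6.9: (-8.1,9) -> (-14.765,7.214) [heading=195, draw]
Final: pos=(-14.765,7.214), heading=195, 8 segment(s) drawn

Segment endpoints: x in {-14.765, -13.9, -11.1, -8.1, 0.3, 1.8, 1.8, 9}, y in {-4.3, 7.214, 9, 9, 9}
xmin=-14.765, ymin=-4.3, xmax=9, ymax=9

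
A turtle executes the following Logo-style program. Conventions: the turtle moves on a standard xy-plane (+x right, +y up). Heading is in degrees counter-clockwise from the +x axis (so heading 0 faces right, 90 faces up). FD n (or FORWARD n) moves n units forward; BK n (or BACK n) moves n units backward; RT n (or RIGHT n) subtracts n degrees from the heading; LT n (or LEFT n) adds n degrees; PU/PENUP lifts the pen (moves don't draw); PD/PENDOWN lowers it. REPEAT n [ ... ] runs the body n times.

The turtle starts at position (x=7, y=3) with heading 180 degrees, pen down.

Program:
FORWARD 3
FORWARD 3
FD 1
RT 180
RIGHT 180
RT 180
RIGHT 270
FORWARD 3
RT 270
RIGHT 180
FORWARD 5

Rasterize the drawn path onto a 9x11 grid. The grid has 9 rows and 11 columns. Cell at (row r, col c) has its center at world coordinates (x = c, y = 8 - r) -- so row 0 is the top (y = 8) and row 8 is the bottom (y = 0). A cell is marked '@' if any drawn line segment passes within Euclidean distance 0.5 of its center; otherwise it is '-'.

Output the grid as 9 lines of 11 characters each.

Answer: -----------
-----------
@@@@@@-----
@----------
@----------
@@@@@@@@---
-----------
-----------
-----------

Derivation:
Segment 0: (7,3) -> (4,3)
Segment 1: (4,3) -> (1,3)
Segment 2: (1,3) -> (0,3)
Segment 3: (0,3) -> (-0,6)
Segment 4: (-0,6) -> (5,6)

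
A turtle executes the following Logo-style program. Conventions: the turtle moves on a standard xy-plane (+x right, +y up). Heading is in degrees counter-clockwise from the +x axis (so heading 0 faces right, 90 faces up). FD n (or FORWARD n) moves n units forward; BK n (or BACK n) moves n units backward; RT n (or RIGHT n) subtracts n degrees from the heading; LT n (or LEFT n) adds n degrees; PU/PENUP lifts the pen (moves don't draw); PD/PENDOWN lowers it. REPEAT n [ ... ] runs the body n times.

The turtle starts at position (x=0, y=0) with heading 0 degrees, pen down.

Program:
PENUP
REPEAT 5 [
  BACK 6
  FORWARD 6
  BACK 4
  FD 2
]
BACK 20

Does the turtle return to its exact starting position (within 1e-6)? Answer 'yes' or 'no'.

Answer: no

Derivation:
Executing turtle program step by step:
Start: pos=(0,0), heading=0, pen down
PU: pen up
REPEAT 5 [
  -- iteration 1/5 --
  BK 6: (0,0) -> (-6,0) [heading=0, move]
  FD 6: (-6,0) -> (0,0) [heading=0, move]
  BK 4: (0,0) -> (-4,0) [heading=0, move]
  FD 2: (-4,0) -> (-2,0) [heading=0, move]
  -- iteration 2/5 --
  BK 6: (-2,0) -> (-8,0) [heading=0, move]
  FD 6: (-8,0) -> (-2,0) [heading=0, move]
  BK 4: (-2,0) -> (-6,0) [heading=0, move]
  FD 2: (-6,0) -> (-4,0) [heading=0, move]
  -- iteration 3/5 --
  BK 6: (-4,0) -> (-10,0) [heading=0, move]
  FD 6: (-10,0) -> (-4,0) [heading=0, move]
  BK 4: (-4,0) -> (-8,0) [heading=0, move]
  FD 2: (-8,0) -> (-6,0) [heading=0, move]
  -- iteration 4/5 --
  BK 6: (-6,0) -> (-12,0) [heading=0, move]
  FD 6: (-12,0) -> (-6,0) [heading=0, move]
  BK 4: (-6,0) -> (-10,0) [heading=0, move]
  FD 2: (-10,0) -> (-8,0) [heading=0, move]
  -- iteration 5/5 --
  BK 6: (-8,0) -> (-14,0) [heading=0, move]
  FD 6: (-14,0) -> (-8,0) [heading=0, move]
  BK 4: (-8,0) -> (-12,0) [heading=0, move]
  FD 2: (-12,0) -> (-10,0) [heading=0, move]
]
BK 20: (-10,0) -> (-30,0) [heading=0, move]
Final: pos=(-30,0), heading=0, 0 segment(s) drawn

Start position: (0, 0)
Final position: (-30, 0)
Distance = 30; >= 1e-6 -> NOT closed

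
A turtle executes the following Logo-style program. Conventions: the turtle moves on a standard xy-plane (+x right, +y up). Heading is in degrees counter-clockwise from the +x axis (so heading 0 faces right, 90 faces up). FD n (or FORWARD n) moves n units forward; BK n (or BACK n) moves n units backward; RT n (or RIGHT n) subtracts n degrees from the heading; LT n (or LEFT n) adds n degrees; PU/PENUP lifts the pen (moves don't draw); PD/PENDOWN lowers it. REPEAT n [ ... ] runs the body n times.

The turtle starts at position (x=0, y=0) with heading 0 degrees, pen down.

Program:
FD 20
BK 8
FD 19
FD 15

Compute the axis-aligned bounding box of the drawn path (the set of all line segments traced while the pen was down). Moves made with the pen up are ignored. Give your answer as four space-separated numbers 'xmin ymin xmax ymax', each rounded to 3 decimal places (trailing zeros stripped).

Answer: 0 0 46 0

Derivation:
Executing turtle program step by step:
Start: pos=(0,0), heading=0, pen down
FD 20: (0,0) -> (20,0) [heading=0, draw]
BK 8: (20,0) -> (12,0) [heading=0, draw]
FD 19: (12,0) -> (31,0) [heading=0, draw]
FD 15: (31,0) -> (46,0) [heading=0, draw]
Final: pos=(46,0), heading=0, 4 segment(s) drawn

Segment endpoints: x in {0, 12, 20, 31, 46}, y in {0}
xmin=0, ymin=0, xmax=46, ymax=0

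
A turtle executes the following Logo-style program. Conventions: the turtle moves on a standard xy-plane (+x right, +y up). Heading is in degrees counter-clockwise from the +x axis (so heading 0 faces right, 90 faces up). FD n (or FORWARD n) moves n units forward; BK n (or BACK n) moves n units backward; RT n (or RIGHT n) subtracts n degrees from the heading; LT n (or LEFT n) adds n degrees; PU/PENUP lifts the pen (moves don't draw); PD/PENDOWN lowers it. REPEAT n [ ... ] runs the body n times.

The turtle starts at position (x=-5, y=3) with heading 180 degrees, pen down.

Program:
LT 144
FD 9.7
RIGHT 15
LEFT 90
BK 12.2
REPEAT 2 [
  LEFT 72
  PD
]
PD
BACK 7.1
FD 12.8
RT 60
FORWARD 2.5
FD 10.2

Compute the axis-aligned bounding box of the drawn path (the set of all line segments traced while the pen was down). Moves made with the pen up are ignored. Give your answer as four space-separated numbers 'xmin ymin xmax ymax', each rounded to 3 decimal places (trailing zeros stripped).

Answer: -19.243 -10.678 2.847 3

Derivation:
Executing turtle program step by step:
Start: pos=(-5,3), heading=180, pen down
LT 144: heading 180 -> 324
FD 9.7: (-5,3) -> (2.847,-2.702) [heading=324, draw]
RT 15: heading 324 -> 309
LT 90: heading 309 -> 39
BK 12.2: (2.847,-2.702) -> (-6.634,-10.379) [heading=39, draw]
REPEAT 2 [
  -- iteration 1/2 --
  LT 72: heading 39 -> 111
  PD: pen down
  -- iteration 2/2 --
  LT 72: heading 111 -> 183
  PD: pen down
]
PD: pen down
BK 7.1: (-6.634,-10.379) -> (0.457,-10.008) [heading=183, draw]
FD 12.8: (0.457,-10.008) -> (-12.326,-10.678) [heading=183, draw]
RT 60: heading 183 -> 123
FD 2.5: (-12.326,-10.678) -> (-13.688,-8.581) [heading=123, draw]
FD 10.2: (-13.688,-8.581) -> (-19.243,-0.026) [heading=123, draw]
Final: pos=(-19.243,-0.026), heading=123, 6 segment(s) drawn

Segment endpoints: x in {-19.243, -13.688, -12.326, -6.634, -5, 0.457, 2.847}, y in {-10.678, -10.379, -10.008, -8.581, -2.702, -0.026, 3}
xmin=-19.243, ymin=-10.678, xmax=2.847, ymax=3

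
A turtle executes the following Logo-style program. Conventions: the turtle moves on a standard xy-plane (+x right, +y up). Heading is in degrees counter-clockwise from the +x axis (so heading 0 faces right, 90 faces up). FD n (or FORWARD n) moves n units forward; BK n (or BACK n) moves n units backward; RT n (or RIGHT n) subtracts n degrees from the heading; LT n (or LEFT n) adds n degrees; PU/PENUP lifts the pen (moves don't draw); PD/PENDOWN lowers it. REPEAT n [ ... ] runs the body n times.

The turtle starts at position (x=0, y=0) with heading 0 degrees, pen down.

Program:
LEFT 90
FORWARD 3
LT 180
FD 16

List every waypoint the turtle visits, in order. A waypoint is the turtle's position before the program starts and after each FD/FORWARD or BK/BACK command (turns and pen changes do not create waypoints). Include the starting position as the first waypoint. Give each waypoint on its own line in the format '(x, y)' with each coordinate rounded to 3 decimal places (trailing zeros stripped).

Answer: (0, 0)
(0, 3)
(0, -13)

Derivation:
Executing turtle program step by step:
Start: pos=(0,0), heading=0, pen down
LT 90: heading 0 -> 90
FD 3: (0,0) -> (0,3) [heading=90, draw]
LT 180: heading 90 -> 270
FD 16: (0,3) -> (0,-13) [heading=270, draw]
Final: pos=(0,-13), heading=270, 2 segment(s) drawn
Waypoints (3 total):
(0, 0)
(0, 3)
(0, -13)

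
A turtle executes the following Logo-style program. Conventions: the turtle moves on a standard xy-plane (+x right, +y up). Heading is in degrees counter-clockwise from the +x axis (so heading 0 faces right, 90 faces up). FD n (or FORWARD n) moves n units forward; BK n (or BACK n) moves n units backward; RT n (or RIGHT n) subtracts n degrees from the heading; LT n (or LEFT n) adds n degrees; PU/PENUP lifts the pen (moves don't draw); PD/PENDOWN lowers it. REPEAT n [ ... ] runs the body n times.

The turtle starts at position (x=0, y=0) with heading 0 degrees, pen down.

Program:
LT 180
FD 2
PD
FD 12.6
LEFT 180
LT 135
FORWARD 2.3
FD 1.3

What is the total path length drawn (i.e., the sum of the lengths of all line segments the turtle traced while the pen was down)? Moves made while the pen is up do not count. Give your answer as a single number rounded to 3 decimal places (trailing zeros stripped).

Answer: 18.2

Derivation:
Executing turtle program step by step:
Start: pos=(0,0), heading=0, pen down
LT 180: heading 0 -> 180
FD 2: (0,0) -> (-2,0) [heading=180, draw]
PD: pen down
FD 12.6: (-2,0) -> (-14.6,0) [heading=180, draw]
LT 180: heading 180 -> 0
LT 135: heading 0 -> 135
FD 2.3: (-14.6,0) -> (-16.226,1.626) [heading=135, draw]
FD 1.3: (-16.226,1.626) -> (-17.146,2.546) [heading=135, draw]
Final: pos=(-17.146,2.546), heading=135, 4 segment(s) drawn

Segment lengths:
  seg 1: (0,0) -> (-2,0), length = 2
  seg 2: (-2,0) -> (-14.6,0), length = 12.6
  seg 3: (-14.6,0) -> (-16.226,1.626), length = 2.3
  seg 4: (-16.226,1.626) -> (-17.146,2.546), length = 1.3
Total = 18.2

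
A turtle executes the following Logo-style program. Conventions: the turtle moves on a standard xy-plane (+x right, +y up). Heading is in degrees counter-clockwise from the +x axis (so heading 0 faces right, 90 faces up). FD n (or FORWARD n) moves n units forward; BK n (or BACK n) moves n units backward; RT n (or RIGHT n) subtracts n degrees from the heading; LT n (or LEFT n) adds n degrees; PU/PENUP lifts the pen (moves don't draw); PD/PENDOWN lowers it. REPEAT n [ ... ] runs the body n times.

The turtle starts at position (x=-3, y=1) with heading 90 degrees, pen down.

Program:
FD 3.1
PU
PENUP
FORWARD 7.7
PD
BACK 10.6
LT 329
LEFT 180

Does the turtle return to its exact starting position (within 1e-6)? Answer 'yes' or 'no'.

Executing turtle program step by step:
Start: pos=(-3,1), heading=90, pen down
FD 3.1: (-3,1) -> (-3,4.1) [heading=90, draw]
PU: pen up
PU: pen up
FD 7.7: (-3,4.1) -> (-3,11.8) [heading=90, move]
PD: pen down
BK 10.6: (-3,11.8) -> (-3,1.2) [heading=90, draw]
LT 329: heading 90 -> 59
LT 180: heading 59 -> 239
Final: pos=(-3,1.2), heading=239, 2 segment(s) drawn

Start position: (-3, 1)
Final position: (-3, 1.2)
Distance = 0.2; >= 1e-6 -> NOT closed

Answer: no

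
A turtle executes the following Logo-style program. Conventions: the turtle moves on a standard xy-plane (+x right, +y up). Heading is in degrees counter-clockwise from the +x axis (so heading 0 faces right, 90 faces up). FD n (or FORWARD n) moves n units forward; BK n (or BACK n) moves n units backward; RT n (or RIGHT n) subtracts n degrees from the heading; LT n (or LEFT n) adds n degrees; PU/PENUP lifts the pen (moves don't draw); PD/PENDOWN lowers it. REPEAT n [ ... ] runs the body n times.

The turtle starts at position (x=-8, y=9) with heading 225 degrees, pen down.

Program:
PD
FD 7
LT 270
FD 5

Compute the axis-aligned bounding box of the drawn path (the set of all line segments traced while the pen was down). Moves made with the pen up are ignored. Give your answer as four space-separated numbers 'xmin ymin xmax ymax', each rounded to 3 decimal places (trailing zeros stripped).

Answer: -16.485 4.05 -8 9

Derivation:
Executing turtle program step by step:
Start: pos=(-8,9), heading=225, pen down
PD: pen down
FD 7: (-8,9) -> (-12.95,4.05) [heading=225, draw]
LT 270: heading 225 -> 135
FD 5: (-12.95,4.05) -> (-16.485,7.586) [heading=135, draw]
Final: pos=(-16.485,7.586), heading=135, 2 segment(s) drawn

Segment endpoints: x in {-16.485, -12.95, -8}, y in {4.05, 7.586, 9}
xmin=-16.485, ymin=4.05, xmax=-8, ymax=9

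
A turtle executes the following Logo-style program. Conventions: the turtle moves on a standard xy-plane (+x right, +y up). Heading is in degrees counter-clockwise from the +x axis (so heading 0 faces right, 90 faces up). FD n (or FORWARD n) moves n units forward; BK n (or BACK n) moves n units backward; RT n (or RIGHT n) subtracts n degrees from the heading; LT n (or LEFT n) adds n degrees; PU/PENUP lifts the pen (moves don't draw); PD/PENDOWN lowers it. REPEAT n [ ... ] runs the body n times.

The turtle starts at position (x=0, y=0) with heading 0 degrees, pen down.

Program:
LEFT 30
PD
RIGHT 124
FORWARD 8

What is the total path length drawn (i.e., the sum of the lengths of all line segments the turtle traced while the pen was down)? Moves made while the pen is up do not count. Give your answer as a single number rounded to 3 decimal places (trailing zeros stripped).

Answer: 8

Derivation:
Executing turtle program step by step:
Start: pos=(0,0), heading=0, pen down
LT 30: heading 0 -> 30
PD: pen down
RT 124: heading 30 -> 266
FD 8: (0,0) -> (-0.558,-7.981) [heading=266, draw]
Final: pos=(-0.558,-7.981), heading=266, 1 segment(s) drawn

Segment lengths:
  seg 1: (0,0) -> (-0.558,-7.981), length = 8
Total = 8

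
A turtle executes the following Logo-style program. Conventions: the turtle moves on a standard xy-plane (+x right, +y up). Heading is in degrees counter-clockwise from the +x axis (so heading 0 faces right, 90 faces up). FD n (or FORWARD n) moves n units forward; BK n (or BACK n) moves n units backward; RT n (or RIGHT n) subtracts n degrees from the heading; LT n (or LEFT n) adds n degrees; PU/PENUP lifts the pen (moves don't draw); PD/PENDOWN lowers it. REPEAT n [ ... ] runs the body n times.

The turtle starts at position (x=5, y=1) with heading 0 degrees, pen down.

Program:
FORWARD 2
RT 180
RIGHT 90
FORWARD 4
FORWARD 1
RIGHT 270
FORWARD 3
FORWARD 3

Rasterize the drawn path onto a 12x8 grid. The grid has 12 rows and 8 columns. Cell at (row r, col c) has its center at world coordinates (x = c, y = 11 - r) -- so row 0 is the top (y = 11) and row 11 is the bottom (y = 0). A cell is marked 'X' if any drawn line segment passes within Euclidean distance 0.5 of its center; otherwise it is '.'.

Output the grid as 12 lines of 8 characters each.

Answer: ........
........
........
........
........
.XXXXXXX
.......X
.......X
.......X
.......X
.....XXX
........

Derivation:
Segment 0: (5,1) -> (7,1)
Segment 1: (7,1) -> (7,5)
Segment 2: (7,5) -> (7,6)
Segment 3: (7,6) -> (4,6)
Segment 4: (4,6) -> (1,6)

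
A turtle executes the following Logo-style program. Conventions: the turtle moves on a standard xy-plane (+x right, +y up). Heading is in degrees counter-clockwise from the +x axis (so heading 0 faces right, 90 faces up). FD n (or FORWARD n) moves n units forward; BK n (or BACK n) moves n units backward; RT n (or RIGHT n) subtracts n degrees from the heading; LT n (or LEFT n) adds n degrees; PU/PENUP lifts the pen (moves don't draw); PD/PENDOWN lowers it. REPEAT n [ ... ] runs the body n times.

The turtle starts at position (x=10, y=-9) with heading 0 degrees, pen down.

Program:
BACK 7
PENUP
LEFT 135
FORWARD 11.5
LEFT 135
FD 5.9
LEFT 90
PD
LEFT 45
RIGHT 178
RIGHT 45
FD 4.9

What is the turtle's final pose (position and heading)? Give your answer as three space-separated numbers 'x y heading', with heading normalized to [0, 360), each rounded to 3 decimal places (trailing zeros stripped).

Answer: -10.029 -6.939 182

Derivation:
Executing turtle program step by step:
Start: pos=(10,-9), heading=0, pen down
BK 7: (10,-9) -> (3,-9) [heading=0, draw]
PU: pen up
LT 135: heading 0 -> 135
FD 11.5: (3,-9) -> (-5.132,-0.868) [heading=135, move]
LT 135: heading 135 -> 270
FD 5.9: (-5.132,-0.868) -> (-5.132,-6.768) [heading=270, move]
LT 90: heading 270 -> 0
PD: pen down
LT 45: heading 0 -> 45
RT 178: heading 45 -> 227
RT 45: heading 227 -> 182
FD 4.9: (-5.132,-6.768) -> (-10.029,-6.939) [heading=182, draw]
Final: pos=(-10.029,-6.939), heading=182, 2 segment(s) drawn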